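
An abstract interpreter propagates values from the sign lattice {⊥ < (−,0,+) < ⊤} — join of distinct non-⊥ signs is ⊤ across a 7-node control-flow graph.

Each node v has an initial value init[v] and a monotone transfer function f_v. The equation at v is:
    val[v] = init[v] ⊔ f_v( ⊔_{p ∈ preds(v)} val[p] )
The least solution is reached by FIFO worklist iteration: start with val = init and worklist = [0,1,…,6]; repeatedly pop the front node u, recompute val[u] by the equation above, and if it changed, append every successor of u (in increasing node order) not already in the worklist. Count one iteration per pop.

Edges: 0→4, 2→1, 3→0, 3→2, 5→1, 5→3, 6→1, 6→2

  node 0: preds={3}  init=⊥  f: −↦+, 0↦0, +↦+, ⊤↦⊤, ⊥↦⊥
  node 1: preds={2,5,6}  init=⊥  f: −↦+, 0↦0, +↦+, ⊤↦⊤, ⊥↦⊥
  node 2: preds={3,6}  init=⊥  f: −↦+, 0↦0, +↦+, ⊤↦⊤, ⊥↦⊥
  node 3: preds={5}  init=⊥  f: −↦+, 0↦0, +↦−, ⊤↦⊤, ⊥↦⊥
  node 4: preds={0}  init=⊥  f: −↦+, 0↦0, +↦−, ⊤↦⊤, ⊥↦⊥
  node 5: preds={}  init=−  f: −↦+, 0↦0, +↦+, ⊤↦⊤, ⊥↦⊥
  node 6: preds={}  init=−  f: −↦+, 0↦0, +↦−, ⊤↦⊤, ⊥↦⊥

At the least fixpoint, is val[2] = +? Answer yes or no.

no

Trace (12 dequeues):
  [1] u=0 | in ⊥ | out ⊥ | ==
  [2] u=1 | in − | out + | prev ⊥ | push {}
  [3] u=2 | in − | out + | prev ⊥ | push {1}
  [4] u=3 | in − | out + | prev ⊥ | push {0,2}
  [5] u=4 | in ⊥ | out ⊥ | ==
  [6] u=5 | in ⊥ | out − | ==
  [7] u=6 | in ⊥ | out − | ==
  [8] u=1 | in ⊤ | out ⊤ | prev + | push {}
  [9] u=0 | in + | out + | prev ⊥ | push {4}
  [10] u=2 | in ⊤ | out ⊤ | prev + | push {1}
  [11] u=4 | in + | out − | prev ⊥ | push {}
  [12] u=1 | in ⊤ | out ⊤ | ==

Converged values:
  [0] +
  [1] ⊤
  [2] ⊤
  [3] +
  [4] −
  [5] −
  [6] −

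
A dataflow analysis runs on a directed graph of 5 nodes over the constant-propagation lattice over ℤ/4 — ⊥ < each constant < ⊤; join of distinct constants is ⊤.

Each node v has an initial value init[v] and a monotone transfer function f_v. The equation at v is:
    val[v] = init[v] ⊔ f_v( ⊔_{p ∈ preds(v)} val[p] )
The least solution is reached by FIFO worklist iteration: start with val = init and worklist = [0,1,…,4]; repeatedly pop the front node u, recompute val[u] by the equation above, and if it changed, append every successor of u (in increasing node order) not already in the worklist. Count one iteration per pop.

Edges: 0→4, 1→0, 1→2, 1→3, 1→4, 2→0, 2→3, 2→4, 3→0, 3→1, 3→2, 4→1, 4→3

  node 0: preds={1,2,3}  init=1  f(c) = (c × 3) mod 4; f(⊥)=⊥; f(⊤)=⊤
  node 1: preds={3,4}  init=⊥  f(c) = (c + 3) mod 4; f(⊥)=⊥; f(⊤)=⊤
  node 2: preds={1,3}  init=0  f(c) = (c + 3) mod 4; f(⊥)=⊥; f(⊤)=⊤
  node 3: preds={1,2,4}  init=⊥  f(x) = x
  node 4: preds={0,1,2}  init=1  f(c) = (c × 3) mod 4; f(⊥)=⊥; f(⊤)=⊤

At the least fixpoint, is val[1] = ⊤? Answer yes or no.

yes

Iteration log — 11 steps:
  step 1. node 0  ⊔preds=0  new=⊤  old=1  +wl: 
  step 2. node 1  ⊔preds=1  new=0  old=⊥  +wl: 0
  step 3. node 2  ⊔preds=0  new=⊤  old=0  +wl: 
  step 4. node 3  ⊔preds=⊤  new=⊤  old=⊥  +wl: 1,2
  step 5. node 4  ⊔preds=⊤  new=⊤  old=1  +wl: 3
  step 6. node 0  ⊔preds=⊤  new=⊤  stable
  step 7. node 1  ⊔preds=⊤  new=⊤  old=0  +wl: 0,4
  step 8. node 2  ⊔preds=⊤  new=⊤  stable
  step 9. node 3  ⊔preds=⊤  new=⊤  stable
  step 10. node 0  ⊔preds=⊤  new=⊤  stable
  step 11. node 4  ⊔preds=⊤  new=⊤  stable

Least fixpoint reached:
  node 0: ⊤
  node 1: ⊤
  node 2: ⊤
  node 3: ⊤
  node 4: ⊤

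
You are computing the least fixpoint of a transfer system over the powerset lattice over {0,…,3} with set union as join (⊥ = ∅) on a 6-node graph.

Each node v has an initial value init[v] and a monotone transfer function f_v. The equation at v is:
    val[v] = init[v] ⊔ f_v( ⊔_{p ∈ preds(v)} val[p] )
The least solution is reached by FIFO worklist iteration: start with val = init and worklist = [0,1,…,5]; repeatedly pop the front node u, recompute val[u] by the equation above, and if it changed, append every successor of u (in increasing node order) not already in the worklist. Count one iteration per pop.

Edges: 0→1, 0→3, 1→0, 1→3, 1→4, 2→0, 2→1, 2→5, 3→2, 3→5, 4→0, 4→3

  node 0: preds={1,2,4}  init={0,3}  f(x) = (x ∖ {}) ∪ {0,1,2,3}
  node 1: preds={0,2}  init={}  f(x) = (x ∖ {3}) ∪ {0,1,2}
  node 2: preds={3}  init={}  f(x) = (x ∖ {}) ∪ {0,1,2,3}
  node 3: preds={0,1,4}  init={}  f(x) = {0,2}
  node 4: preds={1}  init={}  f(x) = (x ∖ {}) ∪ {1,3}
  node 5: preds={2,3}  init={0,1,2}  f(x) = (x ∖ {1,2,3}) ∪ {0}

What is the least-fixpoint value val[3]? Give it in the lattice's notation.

Iteration log — 10 steps:
  step 1. node 0  ⊔preds={}  new={0,1,2,3}  old={0,3}  +wl: 
  step 2. node 1  ⊔preds={0,1,2,3}  new={0,1,2}  old={}  +wl: 0
  step 3. node 2  ⊔preds={}  new={0,1,2,3}  old={}  +wl: 1
  step 4. node 3  ⊔preds={0,1,2,3}  new={0,2}  old={}  +wl: 2
  step 5. node 4  ⊔preds={0,1,2}  new={0,1,2,3}  old={}  +wl: 3
  step 6. node 5  ⊔preds={0,1,2,3}  new={0,1,2}  stable
  step 7. node 0  ⊔preds={0,1,2,3}  new={0,1,2,3}  stable
  step 8. node 1  ⊔preds={0,1,2,3}  new={0,1,2}  stable
  step 9. node 2  ⊔preds={0,2}  new={0,1,2,3}  stable
  step 10. node 3  ⊔preds={0,1,2,3}  new={0,2}  stable

Least fixpoint reached:
  node 0: {0,1,2,3}
  node 1: {0,1,2}
  node 2: {0,1,2,3}
  node 3: {0,2}
  node 4: {0,1,2,3}
  node 5: {0,1,2}

{0,2}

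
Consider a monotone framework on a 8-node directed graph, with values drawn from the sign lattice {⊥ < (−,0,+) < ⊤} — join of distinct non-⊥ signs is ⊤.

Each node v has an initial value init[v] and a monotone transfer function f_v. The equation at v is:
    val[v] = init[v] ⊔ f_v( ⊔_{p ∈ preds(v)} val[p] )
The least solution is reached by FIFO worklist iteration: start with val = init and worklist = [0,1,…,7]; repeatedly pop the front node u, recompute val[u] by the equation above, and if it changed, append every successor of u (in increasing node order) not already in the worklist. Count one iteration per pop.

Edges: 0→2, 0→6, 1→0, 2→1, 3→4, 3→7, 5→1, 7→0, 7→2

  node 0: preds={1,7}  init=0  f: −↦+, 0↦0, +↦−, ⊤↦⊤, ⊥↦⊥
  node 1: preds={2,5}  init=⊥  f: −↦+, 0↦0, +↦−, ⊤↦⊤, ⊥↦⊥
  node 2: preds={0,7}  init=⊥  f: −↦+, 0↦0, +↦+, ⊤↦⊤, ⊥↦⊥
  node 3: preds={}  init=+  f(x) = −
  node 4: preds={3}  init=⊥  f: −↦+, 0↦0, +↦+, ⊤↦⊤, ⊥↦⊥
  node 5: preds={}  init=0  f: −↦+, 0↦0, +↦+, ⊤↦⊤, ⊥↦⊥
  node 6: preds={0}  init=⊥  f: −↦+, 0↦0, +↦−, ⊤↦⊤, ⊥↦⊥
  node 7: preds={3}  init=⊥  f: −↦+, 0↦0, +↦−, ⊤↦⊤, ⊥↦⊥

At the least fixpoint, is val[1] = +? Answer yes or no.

Worklist (14 pops):
  #1 pop 0: in=⊥ → 0 (no change)
  #2 pop 1: in=0 → 0 (was ⊥); enqueue [0]
  #3 pop 2: in=0 → 0 (was ⊥); enqueue [1]
  #4 pop 3: in=⊥ → ⊤ (was +); enqueue []
  #5 pop 4: in=⊤ → ⊤ (was ⊥); enqueue []
  #6 pop 5: in=⊥ → 0 (no change)
  #7 pop 6: in=0 → 0 (was ⊥); enqueue []
  #8 pop 7: in=⊤ → ⊤ (was ⊥); enqueue [2]
  #9 pop 0: in=⊤ → ⊤ (was 0); enqueue [6]
  #10 pop 1: in=0 → 0 (no change)
  #11 pop 2: in=⊤ → ⊤ (was 0); enqueue [1]
  #12 pop 6: in=⊤ → ⊤ (was 0); enqueue []
  #13 pop 1: in=⊤ → ⊤ (was 0); enqueue [0]
  #14 pop 0: in=⊤ → ⊤ (no change)

Fixpoint:
  val[0] = ⊤
  val[1] = ⊤
  val[2] = ⊤
  val[3] = ⊤
  val[4] = ⊤
  val[5] = 0
  val[6] = ⊤
  val[7] = ⊤

no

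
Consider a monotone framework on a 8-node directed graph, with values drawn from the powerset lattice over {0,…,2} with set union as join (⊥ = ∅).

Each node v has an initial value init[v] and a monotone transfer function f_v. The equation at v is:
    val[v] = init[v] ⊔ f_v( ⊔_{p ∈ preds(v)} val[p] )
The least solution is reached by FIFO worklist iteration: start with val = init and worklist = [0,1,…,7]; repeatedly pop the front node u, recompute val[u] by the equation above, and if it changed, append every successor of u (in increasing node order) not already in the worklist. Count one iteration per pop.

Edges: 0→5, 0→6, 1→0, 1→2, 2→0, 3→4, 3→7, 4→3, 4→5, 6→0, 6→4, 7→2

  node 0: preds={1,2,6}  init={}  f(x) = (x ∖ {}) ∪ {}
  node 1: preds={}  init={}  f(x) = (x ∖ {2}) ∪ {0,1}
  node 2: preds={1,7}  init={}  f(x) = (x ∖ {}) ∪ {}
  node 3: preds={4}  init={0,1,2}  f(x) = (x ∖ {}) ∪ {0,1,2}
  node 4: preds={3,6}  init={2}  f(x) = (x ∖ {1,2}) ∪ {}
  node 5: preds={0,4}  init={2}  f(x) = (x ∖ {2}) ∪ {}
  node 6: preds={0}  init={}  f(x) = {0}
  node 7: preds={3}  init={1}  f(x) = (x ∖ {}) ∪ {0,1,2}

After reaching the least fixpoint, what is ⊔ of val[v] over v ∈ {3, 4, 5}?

Trace (17 dequeues):
  [1] u=0 | in {} | out {} | ==
  [2] u=1 | in {} | out {0,1} | prev {} | push {0}
  [3] u=2 | in {0,1} | out {0,1} | prev {} | push {}
  [4] u=3 | in {2} | out {0,1,2} | ==
  [5] u=4 | in {0,1,2} | out {0,2} | prev {2} | push {3}
  [6] u=5 | in {0,2} | out {0,2} | prev {2} | push {}
  [7] u=6 | in {} | out {0} | prev {} | push {4}
  [8] u=7 | in {0,1,2} | out {0,1,2} | prev {1} | push {2}
  [9] u=0 | in {0,1} | out {0,1} | prev {} | push {5,6}
  [10] u=3 | in {0,2} | out {0,1,2} | ==
  [11] u=4 | in {0,1,2} | out {0,2} | ==
  [12] u=2 | in {0,1,2} | out {0,1,2} | prev {0,1} | push {0}
  [13] u=5 | in {0,1,2} | out {0,1,2} | prev {0,2} | push {}
  [14] u=6 | in {0,1} | out {0} | ==
  [15] u=0 | in {0,1,2} | out {0,1,2} | prev {0,1} | push {5,6}
  [16] u=5 | in {0,1,2} | out {0,1,2} | ==
  [17] u=6 | in {0,1,2} | out {0} | ==

Converged values:
  [0] {0,1,2}
  [1] {0,1}
  [2] {0,1,2}
  [3] {0,1,2}
  [4] {0,2}
  [5] {0,1,2}
  [6] {0}
  [7] {0,1,2}

{0,1,2}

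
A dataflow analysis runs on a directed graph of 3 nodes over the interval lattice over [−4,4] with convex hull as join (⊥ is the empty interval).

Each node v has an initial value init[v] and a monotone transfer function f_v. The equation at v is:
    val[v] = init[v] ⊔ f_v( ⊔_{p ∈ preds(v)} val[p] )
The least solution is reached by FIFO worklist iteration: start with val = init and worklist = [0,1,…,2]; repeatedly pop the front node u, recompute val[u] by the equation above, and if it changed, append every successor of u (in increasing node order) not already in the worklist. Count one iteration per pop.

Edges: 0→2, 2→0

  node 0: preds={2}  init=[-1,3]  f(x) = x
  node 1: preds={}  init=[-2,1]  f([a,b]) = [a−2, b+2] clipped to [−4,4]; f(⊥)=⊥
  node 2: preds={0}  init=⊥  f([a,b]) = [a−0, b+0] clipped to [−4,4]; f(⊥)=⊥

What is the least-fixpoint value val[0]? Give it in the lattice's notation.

[-1,3]

Trace (4 dequeues):
  [1] u=0 | in ⊥ | out [-1,3] | ==
  [2] u=1 | in ⊥ | out [-2,1] | ==
  [3] u=2 | in [-1,3] | out [-1,3] | prev ⊥ | push {0}
  [4] u=0 | in [-1,3] | out [-1,3] | ==

Converged values:
  [0] [-1,3]
  [1] [-2,1]
  [2] [-1,3]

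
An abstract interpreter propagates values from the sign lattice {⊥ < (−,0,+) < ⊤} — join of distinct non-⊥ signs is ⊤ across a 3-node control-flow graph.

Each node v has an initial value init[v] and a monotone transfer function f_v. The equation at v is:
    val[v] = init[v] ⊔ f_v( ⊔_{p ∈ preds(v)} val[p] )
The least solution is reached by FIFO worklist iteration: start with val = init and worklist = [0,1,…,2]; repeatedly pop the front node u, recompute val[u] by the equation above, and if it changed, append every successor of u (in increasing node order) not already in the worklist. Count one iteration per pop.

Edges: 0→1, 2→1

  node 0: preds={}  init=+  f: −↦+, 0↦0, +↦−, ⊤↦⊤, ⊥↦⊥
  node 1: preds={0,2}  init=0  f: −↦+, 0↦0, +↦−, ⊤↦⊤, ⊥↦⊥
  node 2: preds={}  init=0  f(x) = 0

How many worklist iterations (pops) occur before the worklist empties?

Trace (3 dequeues):
  [1] u=0 | in ⊥ | out + | ==
  [2] u=1 | in ⊤ | out ⊤ | prev 0 | push {}
  [3] u=2 | in ⊥ | out 0 | ==

Converged values:
  [0] +
  [1] ⊤
  [2] 0

3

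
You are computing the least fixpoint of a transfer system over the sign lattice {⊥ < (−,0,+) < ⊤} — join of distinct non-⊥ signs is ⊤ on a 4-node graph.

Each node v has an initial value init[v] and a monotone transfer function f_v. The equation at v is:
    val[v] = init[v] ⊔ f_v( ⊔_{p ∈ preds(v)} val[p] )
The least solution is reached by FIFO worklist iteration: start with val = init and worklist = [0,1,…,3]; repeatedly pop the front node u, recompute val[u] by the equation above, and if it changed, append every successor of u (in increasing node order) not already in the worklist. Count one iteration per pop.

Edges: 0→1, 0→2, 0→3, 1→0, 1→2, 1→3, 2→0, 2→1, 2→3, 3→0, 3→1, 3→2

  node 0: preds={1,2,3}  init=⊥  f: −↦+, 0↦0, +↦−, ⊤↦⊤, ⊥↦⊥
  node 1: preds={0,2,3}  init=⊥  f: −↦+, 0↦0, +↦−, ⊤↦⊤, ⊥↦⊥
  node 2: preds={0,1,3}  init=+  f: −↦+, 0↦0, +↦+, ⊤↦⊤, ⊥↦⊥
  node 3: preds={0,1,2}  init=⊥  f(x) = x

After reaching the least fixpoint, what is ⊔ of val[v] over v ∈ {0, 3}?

⊤

Trace (8 dequeues):
  [1] u=0 | in + | out − | prev ⊥ | push {}
  [2] u=1 | in ⊤ | out ⊤ | prev ⊥ | push {0}
  [3] u=2 | in ⊤ | out ⊤ | prev + | push {1}
  [4] u=3 | in ⊤ | out ⊤ | prev ⊥ | push {2}
  [5] u=0 | in ⊤ | out ⊤ | prev − | push {3}
  [6] u=1 | in ⊤ | out ⊤ | ==
  [7] u=2 | in ⊤ | out ⊤ | ==
  [8] u=3 | in ⊤ | out ⊤ | ==

Converged values:
  [0] ⊤
  [1] ⊤
  [2] ⊤
  [3] ⊤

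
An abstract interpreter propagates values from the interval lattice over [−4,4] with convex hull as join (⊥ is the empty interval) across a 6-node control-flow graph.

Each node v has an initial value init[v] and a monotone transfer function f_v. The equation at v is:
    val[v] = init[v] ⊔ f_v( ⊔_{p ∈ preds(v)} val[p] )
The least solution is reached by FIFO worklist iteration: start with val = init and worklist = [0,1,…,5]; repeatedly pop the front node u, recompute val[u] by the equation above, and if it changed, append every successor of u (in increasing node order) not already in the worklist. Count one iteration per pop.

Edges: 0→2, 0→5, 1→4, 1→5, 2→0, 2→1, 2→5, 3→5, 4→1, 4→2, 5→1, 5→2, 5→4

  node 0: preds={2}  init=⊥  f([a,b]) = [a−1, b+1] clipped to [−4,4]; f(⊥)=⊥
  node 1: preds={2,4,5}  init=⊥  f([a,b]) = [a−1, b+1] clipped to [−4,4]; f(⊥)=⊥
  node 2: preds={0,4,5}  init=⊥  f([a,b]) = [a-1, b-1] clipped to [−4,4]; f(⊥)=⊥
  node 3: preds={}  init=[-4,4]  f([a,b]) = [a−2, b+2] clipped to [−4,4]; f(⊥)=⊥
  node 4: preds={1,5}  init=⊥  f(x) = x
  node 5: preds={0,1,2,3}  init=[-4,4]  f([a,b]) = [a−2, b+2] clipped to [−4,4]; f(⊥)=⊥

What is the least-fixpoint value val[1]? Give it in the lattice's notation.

[-4,4]

Iteration log — 10 steps:
  step 1. node 0  ⊔preds=⊥  new=⊥  stable
  step 2. node 1  ⊔preds=[-4,4]  new=[-4,4]  old=⊥  +wl: 
  step 3. node 2  ⊔preds=[-4,4]  new=[-4,3]  old=⊥  +wl: 0,1
  step 4. node 3  ⊔preds=⊥  new=[-4,4]  stable
  step 5. node 4  ⊔preds=[-4,4]  new=[-4,4]  old=⊥  +wl: 2
  step 6. node 5  ⊔preds=[-4,4]  new=[-4,4]  stable
  step 7. node 0  ⊔preds=[-4,3]  new=[-4,4]  old=⊥  +wl: 5
  step 8. node 1  ⊔preds=[-4,4]  new=[-4,4]  stable
  step 9. node 2  ⊔preds=[-4,4]  new=[-4,3]  stable
  step 10. node 5  ⊔preds=[-4,4]  new=[-4,4]  stable

Least fixpoint reached:
  node 0: [-4,4]
  node 1: [-4,4]
  node 2: [-4,3]
  node 3: [-4,4]
  node 4: [-4,4]
  node 5: [-4,4]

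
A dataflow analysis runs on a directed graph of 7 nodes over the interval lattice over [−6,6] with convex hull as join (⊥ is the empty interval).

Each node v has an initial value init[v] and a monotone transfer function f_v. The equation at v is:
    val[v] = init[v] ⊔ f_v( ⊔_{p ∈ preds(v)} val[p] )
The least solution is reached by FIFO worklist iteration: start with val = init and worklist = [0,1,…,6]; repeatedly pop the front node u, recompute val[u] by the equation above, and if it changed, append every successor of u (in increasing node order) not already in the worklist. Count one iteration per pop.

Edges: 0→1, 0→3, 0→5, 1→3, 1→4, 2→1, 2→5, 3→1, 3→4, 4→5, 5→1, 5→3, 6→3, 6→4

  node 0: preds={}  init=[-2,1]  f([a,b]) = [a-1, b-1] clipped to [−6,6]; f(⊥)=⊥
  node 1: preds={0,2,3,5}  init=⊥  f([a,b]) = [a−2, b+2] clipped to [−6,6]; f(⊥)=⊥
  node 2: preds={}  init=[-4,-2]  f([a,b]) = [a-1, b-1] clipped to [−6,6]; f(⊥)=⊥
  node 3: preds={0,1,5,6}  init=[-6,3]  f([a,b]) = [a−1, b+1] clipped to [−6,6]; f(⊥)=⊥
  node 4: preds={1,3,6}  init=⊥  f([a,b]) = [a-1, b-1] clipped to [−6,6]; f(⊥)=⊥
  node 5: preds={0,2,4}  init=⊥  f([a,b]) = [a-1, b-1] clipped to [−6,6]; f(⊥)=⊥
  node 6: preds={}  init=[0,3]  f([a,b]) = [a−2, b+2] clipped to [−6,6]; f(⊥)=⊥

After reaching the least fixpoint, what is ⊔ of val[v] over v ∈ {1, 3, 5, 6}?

[-6,6]

Worklist (10 pops):
  #1 pop 0: in=⊥ → [-2,1] (no change)
  #2 pop 1: in=[-6,3] → [-6,5] (was ⊥); enqueue []
  #3 pop 2: in=⊥ → [-4,-2] (no change)
  #4 pop 3: in=[-6,5] → [-6,6] (was [-6,3]); enqueue [1]
  #5 pop 4: in=[-6,6] → [-6,5] (was ⊥); enqueue []
  #6 pop 5: in=[-6,5] → [-6,4] (was ⊥); enqueue [3]
  #7 pop 6: in=⊥ → [0,3] (no change)
  #8 pop 1: in=[-6,6] → [-6,6] (was [-6,5]); enqueue [4]
  #9 pop 3: in=[-6,6] → [-6,6] (no change)
  #10 pop 4: in=[-6,6] → [-6,5] (no change)

Fixpoint:
  val[0] = [-2,1]
  val[1] = [-6,6]
  val[2] = [-4,-2]
  val[3] = [-6,6]
  val[4] = [-6,5]
  val[5] = [-6,4]
  val[6] = [0,3]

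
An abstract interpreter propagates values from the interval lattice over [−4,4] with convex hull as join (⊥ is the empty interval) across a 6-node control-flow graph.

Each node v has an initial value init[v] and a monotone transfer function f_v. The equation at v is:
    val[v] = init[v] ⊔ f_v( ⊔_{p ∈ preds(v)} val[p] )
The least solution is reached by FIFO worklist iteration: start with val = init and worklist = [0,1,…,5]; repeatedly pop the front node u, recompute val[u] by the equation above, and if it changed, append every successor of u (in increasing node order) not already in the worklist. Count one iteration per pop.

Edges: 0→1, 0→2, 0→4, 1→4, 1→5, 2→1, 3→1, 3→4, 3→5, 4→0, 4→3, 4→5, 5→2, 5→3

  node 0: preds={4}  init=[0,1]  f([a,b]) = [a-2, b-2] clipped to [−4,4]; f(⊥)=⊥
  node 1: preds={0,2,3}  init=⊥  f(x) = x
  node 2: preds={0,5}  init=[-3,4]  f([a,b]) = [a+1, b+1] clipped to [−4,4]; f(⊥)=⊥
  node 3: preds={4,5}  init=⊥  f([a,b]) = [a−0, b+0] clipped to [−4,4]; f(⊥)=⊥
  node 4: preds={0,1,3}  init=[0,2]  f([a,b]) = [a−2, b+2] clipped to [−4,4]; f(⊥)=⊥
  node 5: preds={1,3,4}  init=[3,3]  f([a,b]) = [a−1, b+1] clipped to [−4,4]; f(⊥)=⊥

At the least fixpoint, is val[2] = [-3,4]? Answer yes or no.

Trace (13 dequeues):
  [1] u=0 | in [0,2] | out [-2,1] | prev [0,1] | push {}
  [2] u=1 | in [-3,4] | out [-3,4] | prev ⊥ | push {}
  [3] u=2 | in [-2,3] | out [-3,4] | ==
  [4] u=3 | in [0,3] | out [0,3] | prev ⊥ | push {1}
  [5] u=4 | in [-3,4] | out [-4,4] | prev [0,2] | push {0,3}
  [6] u=5 | in [-4,4] | out [-4,4] | prev [3,3] | push {2}
  [7] u=1 | in [-3,4] | out [-3,4] | ==
  [8] u=0 | in [-4,4] | out [-4,2] | prev [-2,1] | push {1,4}
  [9] u=3 | in [-4,4] | out [-4,4] | prev [0,3] | push {5}
  [10] u=2 | in [-4,4] | out [-3,4] | ==
  [11] u=1 | in [-4,4] | out [-4,4] | prev [-3,4] | push {}
  [12] u=4 | in [-4,4] | out [-4,4] | ==
  [13] u=5 | in [-4,4] | out [-4,4] | ==

Converged values:
  [0] [-4,2]
  [1] [-4,4]
  [2] [-3,4]
  [3] [-4,4]
  [4] [-4,4]
  [5] [-4,4]

yes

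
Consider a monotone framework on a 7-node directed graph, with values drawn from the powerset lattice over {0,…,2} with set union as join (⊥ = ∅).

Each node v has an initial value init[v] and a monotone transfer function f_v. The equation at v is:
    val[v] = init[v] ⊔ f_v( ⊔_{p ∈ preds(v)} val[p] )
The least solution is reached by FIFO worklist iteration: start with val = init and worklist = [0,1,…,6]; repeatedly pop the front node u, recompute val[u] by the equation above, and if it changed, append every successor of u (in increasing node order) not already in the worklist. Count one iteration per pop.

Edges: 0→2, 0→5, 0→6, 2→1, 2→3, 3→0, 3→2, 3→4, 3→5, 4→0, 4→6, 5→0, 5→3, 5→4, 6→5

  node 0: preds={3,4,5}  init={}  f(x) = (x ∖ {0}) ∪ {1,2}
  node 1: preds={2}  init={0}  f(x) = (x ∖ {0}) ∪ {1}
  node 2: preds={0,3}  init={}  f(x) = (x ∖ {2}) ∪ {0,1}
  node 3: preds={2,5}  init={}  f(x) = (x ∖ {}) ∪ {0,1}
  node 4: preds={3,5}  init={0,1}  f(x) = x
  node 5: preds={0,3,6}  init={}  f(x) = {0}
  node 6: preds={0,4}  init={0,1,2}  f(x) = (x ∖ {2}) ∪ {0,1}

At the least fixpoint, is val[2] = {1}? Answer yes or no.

Worklist (12 pops):
  #1 pop 0: in={0,1} → {1,2} (was {}); enqueue []
  #2 pop 1: in={} → {0,1} (was {0}); enqueue []
  #3 pop 2: in={1,2} → {0,1} (was {}); enqueue [1]
  #4 pop 3: in={0,1} → {0,1} (was {}); enqueue [0,2]
  #5 pop 4: in={0,1} → {0,1} (no change)
  #6 pop 5: in={0,1,2} → {0} (was {}); enqueue [3,4]
  #7 pop 6: in={0,1,2} → {0,1,2} (no change)
  #8 pop 1: in={0,1} → {0,1} (no change)
  #9 pop 0: in={0,1} → {1,2} (no change)
  #10 pop 2: in={0,1,2} → {0,1} (no change)
  #11 pop 3: in={0,1} → {0,1} (no change)
  #12 pop 4: in={0,1} → {0,1} (no change)

Fixpoint:
  val[0] = {1,2}
  val[1] = {0,1}
  val[2] = {0,1}
  val[3] = {0,1}
  val[4] = {0,1}
  val[5] = {0}
  val[6] = {0,1,2}

no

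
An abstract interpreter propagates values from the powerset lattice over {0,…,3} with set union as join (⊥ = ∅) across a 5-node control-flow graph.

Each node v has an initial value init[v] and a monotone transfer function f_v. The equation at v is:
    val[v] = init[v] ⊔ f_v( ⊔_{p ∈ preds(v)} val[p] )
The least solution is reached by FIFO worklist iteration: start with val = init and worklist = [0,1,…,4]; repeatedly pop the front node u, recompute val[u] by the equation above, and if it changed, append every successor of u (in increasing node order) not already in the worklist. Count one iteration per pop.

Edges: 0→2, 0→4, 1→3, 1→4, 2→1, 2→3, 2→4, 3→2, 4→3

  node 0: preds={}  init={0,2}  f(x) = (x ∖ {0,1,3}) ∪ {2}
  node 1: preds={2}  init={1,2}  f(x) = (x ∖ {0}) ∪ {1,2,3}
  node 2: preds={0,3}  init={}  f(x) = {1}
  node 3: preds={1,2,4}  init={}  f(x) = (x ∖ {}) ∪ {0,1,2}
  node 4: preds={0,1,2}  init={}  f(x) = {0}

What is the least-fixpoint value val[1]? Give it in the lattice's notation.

Worklist (8 pops):
  #1 pop 0: in={} → {0,2} (no change)
  #2 pop 1: in={} → {1,2,3} (was {1,2}); enqueue []
  #3 pop 2: in={0,2} → {1} (was {}); enqueue [1]
  #4 pop 3: in={1,2,3} → {0,1,2,3} (was {}); enqueue [2]
  #5 pop 4: in={0,1,2,3} → {0} (was {}); enqueue [3]
  #6 pop 1: in={1} → {1,2,3} (no change)
  #7 pop 2: in={0,1,2,3} → {1} (no change)
  #8 pop 3: in={0,1,2,3} → {0,1,2,3} (no change)

Fixpoint:
  val[0] = {0,2}
  val[1] = {1,2,3}
  val[2] = {1}
  val[3] = {0,1,2,3}
  val[4] = {0}

{1,2,3}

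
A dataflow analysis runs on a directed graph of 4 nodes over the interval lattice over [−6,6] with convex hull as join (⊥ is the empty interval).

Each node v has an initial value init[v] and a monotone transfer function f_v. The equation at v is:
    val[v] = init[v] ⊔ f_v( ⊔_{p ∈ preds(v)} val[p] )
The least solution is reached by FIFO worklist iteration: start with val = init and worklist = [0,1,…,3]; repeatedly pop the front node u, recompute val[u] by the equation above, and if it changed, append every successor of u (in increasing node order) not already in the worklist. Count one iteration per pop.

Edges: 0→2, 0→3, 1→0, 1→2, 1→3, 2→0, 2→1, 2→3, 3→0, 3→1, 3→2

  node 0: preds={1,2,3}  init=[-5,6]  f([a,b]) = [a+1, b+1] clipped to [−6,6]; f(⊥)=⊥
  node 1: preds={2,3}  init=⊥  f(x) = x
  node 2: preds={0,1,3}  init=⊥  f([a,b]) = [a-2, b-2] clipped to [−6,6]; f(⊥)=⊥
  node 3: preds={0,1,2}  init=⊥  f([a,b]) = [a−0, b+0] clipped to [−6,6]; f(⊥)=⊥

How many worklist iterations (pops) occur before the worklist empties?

Trace (9 dequeues):
  [1] u=0 | in ⊥ | out [-5,6] | ==
  [2] u=1 | in ⊥ | out ⊥ | ==
  [3] u=2 | in [-5,6] | out [-6,4] | prev ⊥ | push {0,1}
  [4] u=3 | in [-6,6] | out [-6,6] | prev ⊥ | push {2}
  [5] u=0 | in [-6,6] | out [-5,6] | ==
  [6] u=1 | in [-6,6] | out [-6,6] | prev ⊥ | push {0,3}
  [7] u=2 | in [-6,6] | out [-6,4] | ==
  [8] u=0 | in [-6,6] | out [-5,6] | ==
  [9] u=3 | in [-6,6] | out [-6,6] | ==

Converged values:
  [0] [-5,6]
  [1] [-6,6]
  [2] [-6,4]
  [3] [-6,6]

9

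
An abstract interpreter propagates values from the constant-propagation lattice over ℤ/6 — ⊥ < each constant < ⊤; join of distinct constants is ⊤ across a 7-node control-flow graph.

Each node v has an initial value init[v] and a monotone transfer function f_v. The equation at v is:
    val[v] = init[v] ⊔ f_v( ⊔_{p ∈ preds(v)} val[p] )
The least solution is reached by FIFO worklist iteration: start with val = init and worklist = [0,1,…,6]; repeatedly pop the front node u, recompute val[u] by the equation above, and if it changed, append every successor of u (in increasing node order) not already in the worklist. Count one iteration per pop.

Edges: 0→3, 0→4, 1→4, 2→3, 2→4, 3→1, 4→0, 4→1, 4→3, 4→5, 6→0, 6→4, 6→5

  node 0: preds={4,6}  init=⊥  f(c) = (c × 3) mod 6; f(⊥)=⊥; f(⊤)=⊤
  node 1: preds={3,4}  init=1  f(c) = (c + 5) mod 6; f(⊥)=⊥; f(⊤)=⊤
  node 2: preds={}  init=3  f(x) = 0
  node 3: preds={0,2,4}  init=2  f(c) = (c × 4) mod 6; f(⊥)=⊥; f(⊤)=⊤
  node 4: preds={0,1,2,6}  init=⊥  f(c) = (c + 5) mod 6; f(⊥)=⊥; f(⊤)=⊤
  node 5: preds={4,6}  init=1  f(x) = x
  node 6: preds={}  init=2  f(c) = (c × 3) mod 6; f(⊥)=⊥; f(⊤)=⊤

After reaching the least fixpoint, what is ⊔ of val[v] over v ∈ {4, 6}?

Worklist (11 pops):
  #1 pop 0: in=2 → 0 (was ⊥); enqueue []
  #2 pop 1: in=2 → 1 (no change)
  #3 pop 2: in=⊥ → ⊤ (was 3); enqueue []
  #4 pop 3: in=⊤ → ⊤ (was 2); enqueue [1]
  #5 pop 4: in=⊤ → ⊤ (was ⊥); enqueue [0,3]
  #6 pop 5: in=⊤ → ⊤ (was 1); enqueue []
  #7 pop 6: in=⊥ → 2 (no change)
  #8 pop 1: in=⊤ → ⊤ (was 1); enqueue [4]
  #9 pop 0: in=⊤ → ⊤ (was 0); enqueue []
  #10 pop 3: in=⊤ → ⊤ (no change)
  #11 pop 4: in=⊤ → ⊤ (no change)

Fixpoint:
  val[0] = ⊤
  val[1] = ⊤
  val[2] = ⊤
  val[3] = ⊤
  val[4] = ⊤
  val[5] = ⊤
  val[6] = 2

⊤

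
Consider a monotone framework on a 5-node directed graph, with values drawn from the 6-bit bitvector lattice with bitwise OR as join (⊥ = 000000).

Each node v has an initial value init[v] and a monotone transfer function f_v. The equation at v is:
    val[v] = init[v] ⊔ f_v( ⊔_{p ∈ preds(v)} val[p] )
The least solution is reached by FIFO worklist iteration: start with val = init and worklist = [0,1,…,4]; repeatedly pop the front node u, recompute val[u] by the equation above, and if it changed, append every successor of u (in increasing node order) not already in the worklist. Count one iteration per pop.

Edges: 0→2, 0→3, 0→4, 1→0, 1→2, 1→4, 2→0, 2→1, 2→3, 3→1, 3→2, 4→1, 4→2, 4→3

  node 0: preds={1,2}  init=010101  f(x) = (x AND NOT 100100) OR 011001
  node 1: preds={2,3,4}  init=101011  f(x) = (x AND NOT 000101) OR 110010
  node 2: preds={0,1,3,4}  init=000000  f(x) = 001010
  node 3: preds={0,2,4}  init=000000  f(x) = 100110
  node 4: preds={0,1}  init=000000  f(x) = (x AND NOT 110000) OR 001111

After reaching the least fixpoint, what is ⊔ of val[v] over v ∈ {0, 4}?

Iteration log — 9 steps:
  step 1. node 0  ⊔preds=101011  new=011111  old=010101  +wl: 
  step 2. node 1  ⊔preds=000000  new=111011  old=101011  +wl: 0
  step 3. node 2  ⊔preds=111111  new=001010  old=000000  +wl: 1
  step 4. node 3  ⊔preds=011111  new=100110  old=000000  +wl: 2
  step 5. node 4  ⊔preds=111111  new=001111  old=000000  +wl: 3
  step 6. node 0  ⊔preds=111011  new=011111  stable
  step 7. node 1  ⊔preds=101111  new=111011  stable
  step 8. node 2  ⊔preds=111111  new=001010  stable
  step 9. node 3  ⊔preds=011111  new=100110  stable

Least fixpoint reached:
  node 0: 011111
  node 1: 111011
  node 2: 001010
  node 3: 100110
  node 4: 001111

011111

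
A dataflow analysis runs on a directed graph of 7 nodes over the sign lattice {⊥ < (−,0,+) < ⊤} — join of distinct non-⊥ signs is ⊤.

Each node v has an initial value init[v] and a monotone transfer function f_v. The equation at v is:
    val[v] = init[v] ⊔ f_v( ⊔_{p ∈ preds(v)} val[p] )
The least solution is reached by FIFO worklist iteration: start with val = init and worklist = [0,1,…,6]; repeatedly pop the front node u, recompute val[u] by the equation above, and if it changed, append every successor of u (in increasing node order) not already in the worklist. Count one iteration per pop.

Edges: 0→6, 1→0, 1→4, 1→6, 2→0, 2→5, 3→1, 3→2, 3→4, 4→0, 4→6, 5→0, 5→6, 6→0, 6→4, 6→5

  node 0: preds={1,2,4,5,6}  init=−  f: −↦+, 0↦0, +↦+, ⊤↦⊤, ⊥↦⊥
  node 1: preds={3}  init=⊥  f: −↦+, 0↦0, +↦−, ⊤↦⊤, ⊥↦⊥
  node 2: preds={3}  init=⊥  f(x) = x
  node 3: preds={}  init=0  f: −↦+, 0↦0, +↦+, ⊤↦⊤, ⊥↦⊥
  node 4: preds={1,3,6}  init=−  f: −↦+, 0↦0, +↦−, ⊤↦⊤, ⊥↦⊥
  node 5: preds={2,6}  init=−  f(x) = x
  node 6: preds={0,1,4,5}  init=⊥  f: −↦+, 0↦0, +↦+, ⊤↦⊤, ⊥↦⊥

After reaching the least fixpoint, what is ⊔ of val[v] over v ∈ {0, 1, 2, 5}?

⊤

Iteration log — 10 steps:
  step 1. node 0  ⊔preds=−  new=⊤  old=−  +wl: 
  step 2. node 1  ⊔preds=0  new=0  old=⊥  +wl: 0
  step 3. node 2  ⊔preds=0  new=0  old=⊥  +wl: 
  step 4. node 3  ⊔preds=⊥  new=0  stable
  step 5. node 4  ⊔preds=0  new=⊤  old=−  +wl: 
  step 6. node 5  ⊔preds=0  new=⊤  old=−  +wl: 
  step 7. node 6  ⊔preds=⊤  new=⊤  old=⊥  +wl: 4,5
  step 8. node 0  ⊔preds=⊤  new=⊤  stable
  step 9. node 4  ⊔preds=⊤  new=⊤  stable
  step 10. node 5  ⊔preds=⊤  new=⊤  stable

Least fixpoint reached:
  node 0: ⊤
  node 1: 0
  node 2: 0
  node 3: 0
  node 4: ⊤
  node 5: ⊤
  node 6: ⊤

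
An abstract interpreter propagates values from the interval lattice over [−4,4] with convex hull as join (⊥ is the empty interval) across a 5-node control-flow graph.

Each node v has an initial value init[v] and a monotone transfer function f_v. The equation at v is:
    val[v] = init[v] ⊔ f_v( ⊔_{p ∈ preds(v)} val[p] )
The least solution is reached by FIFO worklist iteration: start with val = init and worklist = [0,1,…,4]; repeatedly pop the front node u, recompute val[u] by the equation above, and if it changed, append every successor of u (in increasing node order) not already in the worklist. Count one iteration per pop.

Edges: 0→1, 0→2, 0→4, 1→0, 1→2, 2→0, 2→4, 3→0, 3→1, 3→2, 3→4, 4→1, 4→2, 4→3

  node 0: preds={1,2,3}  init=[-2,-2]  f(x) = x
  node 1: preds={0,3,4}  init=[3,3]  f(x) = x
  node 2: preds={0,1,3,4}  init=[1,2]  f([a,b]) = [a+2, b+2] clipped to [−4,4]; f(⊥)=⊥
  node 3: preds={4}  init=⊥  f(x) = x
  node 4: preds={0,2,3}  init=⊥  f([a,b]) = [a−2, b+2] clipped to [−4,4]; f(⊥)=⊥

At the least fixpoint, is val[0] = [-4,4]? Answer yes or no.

Trace (14 dequeues):
  [1] u=0 | in [1,3] | out [-2,3] | prev [-2,-2] | push {}
  [2] u=1 | in [-2,3] | out [-2,3] | prev [3,3] | push {0}
  [3] u=2 | in [-2,3] | out [0,4] | prev [1,2] | push {}
  [4] u=3 | in ⊥ | out ⊥ | ==
  [5] u=4 | in [-2,4] | out [-4,4] | prev ⊥ | push {1,2,3}
  [6] u=0 | in [-2,4] | out [-2,4] | prev [-2,3] | push {4}
  [7] u=1 | in [-4,4] | out [-4,4] | prev [-2,3] | push {0}
  [8] u=2 | in [-4,4] | out [-2,4] | prev [0,4] | push {}
  [9] u=3 | in [-4,4] | out [-4,4] | prev ⊥ | push {1,2}
  [10] u=4 | in [-4,4] | out [-4,4] | ==
  [11] u=0 | in [-4,4] | out [-4,4] | prev [-2,4] | push {4}
  [12] u=1 | in [-4,4] | out [-4,4] | ==
  [13] u=2 | in [-4,4] | out [-2,4] | ==
  [14] u=4 | in [-4,4] | out [-4,4] | ==

Converged values:
  [0] [-4,4]
  [1] [-4,4]
  [2] [-2,4]
  [3] [-4,4]
  [4] [-4,4]

yes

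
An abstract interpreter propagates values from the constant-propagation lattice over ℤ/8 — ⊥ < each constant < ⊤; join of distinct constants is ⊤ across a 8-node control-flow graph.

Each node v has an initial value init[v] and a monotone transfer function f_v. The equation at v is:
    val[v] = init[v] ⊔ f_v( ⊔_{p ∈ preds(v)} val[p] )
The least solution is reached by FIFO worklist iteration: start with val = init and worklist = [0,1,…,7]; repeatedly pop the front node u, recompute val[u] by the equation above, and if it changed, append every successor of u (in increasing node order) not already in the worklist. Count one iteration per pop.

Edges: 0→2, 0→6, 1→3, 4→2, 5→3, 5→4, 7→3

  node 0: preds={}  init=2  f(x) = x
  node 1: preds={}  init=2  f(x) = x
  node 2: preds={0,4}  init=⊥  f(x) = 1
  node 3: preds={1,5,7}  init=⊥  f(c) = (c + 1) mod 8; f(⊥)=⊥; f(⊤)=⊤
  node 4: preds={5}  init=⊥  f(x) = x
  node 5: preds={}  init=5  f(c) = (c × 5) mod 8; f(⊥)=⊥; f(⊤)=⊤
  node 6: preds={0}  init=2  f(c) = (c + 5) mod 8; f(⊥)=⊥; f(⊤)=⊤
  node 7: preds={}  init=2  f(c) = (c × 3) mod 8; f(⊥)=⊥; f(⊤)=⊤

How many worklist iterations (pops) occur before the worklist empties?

9

Iteration log — 9 steps:
  step 1. node 0  ⊔preds=⊥  new=2  stable
  step 2. node 1  ⊔preds=⊥  new=2  stable
  step 3. node 2  ⊔preds=2  new=1  old=⊥  +wl: 
  step 4. node 3  ⊔preds=⊤  new=⊤  old=⊥  +wl: 
  step 5. node 4  ⊔preds=5  new=5  old=⊥  +wl: 2
  step 6. node 5  ⊔preds=⊥  new=5  stable
  step 7. node 6  ⊔preds=2  new=⊤  old=2  +wl: 
  step 8. node 7  ⊔preds=⊥  new=2  stable
  step 9. node 2  ⊔preds=⊤  new=1  stable

Least fixpoint reached:
  node 0: 2
  node 1: 2
  node 2: 1
  node 3: ⊤
  node 4: 5
  node 5: 5
  node 6: ⊤
  node 7: 2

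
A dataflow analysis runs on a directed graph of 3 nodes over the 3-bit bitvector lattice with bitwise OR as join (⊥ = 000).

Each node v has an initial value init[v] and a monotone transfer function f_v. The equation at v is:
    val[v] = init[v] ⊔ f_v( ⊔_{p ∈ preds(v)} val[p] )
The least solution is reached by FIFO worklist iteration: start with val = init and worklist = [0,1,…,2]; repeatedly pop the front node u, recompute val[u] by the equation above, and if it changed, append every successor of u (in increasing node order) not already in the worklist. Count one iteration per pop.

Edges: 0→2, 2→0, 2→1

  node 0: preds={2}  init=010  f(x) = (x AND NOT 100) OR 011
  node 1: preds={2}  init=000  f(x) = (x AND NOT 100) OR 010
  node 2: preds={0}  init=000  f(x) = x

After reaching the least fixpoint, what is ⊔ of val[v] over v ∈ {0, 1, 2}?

Worklist (5 pops):
  #1 pop 0: in=000 → 011 (was 010); enqueue []
  #2 pop 1: in=000 → 010 (was 000); enqueue []
  #3 pop 2: in=011 → 011 (was 000); enqueue [0,1]
  #4 pop 0: in=011 → 011 (no change)
  #5 pop 1: in=011 → 011 (was 010); enqueue []

Fixpoint:
  val[0] = 011
  val[1] = 011
  val[2] = 011

011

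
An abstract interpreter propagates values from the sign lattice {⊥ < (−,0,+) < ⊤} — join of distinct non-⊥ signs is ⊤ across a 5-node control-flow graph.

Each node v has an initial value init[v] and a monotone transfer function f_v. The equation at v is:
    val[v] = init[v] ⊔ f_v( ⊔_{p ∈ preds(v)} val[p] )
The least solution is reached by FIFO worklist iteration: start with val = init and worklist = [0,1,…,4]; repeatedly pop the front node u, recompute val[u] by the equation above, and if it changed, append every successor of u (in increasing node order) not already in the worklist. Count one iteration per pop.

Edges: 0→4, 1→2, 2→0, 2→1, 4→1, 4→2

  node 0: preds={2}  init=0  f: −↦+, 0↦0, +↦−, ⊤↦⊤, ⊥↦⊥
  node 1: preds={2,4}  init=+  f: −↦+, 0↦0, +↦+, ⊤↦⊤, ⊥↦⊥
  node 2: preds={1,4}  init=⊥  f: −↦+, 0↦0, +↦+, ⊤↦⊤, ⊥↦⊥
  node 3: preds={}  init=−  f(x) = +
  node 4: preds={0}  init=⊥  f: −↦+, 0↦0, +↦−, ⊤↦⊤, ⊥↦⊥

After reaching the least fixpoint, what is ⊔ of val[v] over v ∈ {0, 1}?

Worklist (12 pops):
  #1 pop 0: in=⊥ → 0 (no change)
  #2 pop 1: in=⊥ → + (no change)
  #3 pop 2: in=+ → + (was ⊥); enqueue [0,1]
  #4 pop 3: in=⊥ → ⊤ (was −); enqueue []
  #5 pop 4: in=0 → 0 (was ⊥); enqueue [2]
  #6 pop 0: in=+ → ⊤ (was 0); enqueue [4]
  #7 pop 1: in=⊤ → ⊤ (was +); enqueue []
  #8 pop 2: in=⊤ → ⊤ (was +); enqueue [0,1]
  #9 pop 4: in=⊤ → ⊤ (was 0); enqueue [2]
  #10 pop 0: in=⊤ → ⊤ (no change)
  #11 pop 1: in=⊤ → ⊤ (no change)
  #12 pop 2: in=⊤ → ⊤ (no change)

Fixpoint:
  val[0] = ⊤
  val[1] = ⊤
  val[2] = ⊤
  val[3] = ⊤
  val[4] = ⊤

⊤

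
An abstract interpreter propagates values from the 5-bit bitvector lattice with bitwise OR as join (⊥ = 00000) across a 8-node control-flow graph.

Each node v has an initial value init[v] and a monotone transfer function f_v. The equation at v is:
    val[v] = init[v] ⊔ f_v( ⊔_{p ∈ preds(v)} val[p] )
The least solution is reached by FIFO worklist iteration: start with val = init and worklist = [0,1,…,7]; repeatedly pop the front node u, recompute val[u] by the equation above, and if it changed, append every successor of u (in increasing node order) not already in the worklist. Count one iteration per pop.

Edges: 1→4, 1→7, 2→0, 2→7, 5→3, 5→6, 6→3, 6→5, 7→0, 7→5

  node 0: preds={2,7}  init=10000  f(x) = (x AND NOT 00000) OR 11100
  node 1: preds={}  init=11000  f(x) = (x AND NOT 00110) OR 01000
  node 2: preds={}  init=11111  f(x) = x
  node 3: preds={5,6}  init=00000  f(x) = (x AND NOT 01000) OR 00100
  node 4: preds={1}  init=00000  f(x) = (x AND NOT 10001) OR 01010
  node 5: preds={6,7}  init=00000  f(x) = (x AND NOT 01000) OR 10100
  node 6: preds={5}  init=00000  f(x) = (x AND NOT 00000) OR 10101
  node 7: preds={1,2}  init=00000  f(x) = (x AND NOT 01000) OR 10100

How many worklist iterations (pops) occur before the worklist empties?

15

Iteration log — 15 steps:
  step 1. node 0  ⊔preds=11111  new=11111  old=10000  +wl: 
  step 2. node 1  ⊔preds=00000  new=11000  stable
  step 3. node 2  ⊔preds=00000  new=11111  stable
  step 4. node 3  ⊔preds=00000  new=00100  old=00000  +wl: 
  step 5. node 4  ⊔preds=11000  new=01010  old=00000  +wl: 
  step 6. node 5  ⊔preds=00000  new=10100  old=00000  +wl: 3
  step 7. node 6  ⊔preds=10100  new=10101  old=00000  +wl: 5
  step 8. node 7  ⊔preds=11111  new=10111  old=00000  +wl: 0
  step 9. node 3  ⊔preds=10101  new=10101  old=00100  +wl: 
  step 10. node 5  ⊔preds=10111  new=10111  old=10100  +wl: 3,6
  step 11. node 0  ⊔preds=11111  new=11111  stable
  step 12. node 3  ⊔preds=10111  new=10111  old=10101  +wl: 
  step 13. node 6  ⊔preds=10111  new=10111  old=10101  +wl: 3,5
  step 14. node 3  ⊔preds=10111  new=10111  stable
  step 15. node 5  ⊔preds=10111  new=10111  stable

Least fixpoint reached:
  node 0: 11111
  node 1: 11000
  node 2: 11111
  node 3: 10111
  node 4: 01010
  node 5: 10111
  node 6: 10111
  node 7: 10111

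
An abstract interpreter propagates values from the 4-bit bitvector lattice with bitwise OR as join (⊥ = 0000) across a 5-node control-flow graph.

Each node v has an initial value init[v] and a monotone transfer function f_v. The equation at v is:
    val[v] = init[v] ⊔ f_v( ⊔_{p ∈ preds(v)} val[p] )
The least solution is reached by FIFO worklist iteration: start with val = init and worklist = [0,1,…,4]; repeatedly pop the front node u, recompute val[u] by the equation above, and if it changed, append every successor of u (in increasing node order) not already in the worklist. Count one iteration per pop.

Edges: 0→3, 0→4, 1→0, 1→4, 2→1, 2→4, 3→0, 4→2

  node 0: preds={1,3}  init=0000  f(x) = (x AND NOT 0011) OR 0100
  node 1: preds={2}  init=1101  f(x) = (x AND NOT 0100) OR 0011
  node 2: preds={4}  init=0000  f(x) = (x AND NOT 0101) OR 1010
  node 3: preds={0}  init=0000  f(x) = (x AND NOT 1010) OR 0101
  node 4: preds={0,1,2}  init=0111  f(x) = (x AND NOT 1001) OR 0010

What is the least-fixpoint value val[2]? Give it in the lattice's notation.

1010

Trace (7 dequeues):
  [1] u=0 | in 1101 | out 1100 | prev 0000 | push {}
  [2] u=1 | in 0000 | out 1111 | prev 1101 | push {0}
  [3] u=2 | in 0111 | out 1010 | prev 0000 | push {1}
  [4] u=3 | in 1100 | out 0101 | prev 0000 | push {}
  [5] u=4 | in 1111 | out 0111 | ==
  [6] u=0 | in 1111 | out 1100 | ==
  [7] u=1 | in 1010 | out 1111 | ==

Converged values:
  [0] 1100
  [1] 1111
  [2] 1010
  [3] 0101
  [4] 0111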